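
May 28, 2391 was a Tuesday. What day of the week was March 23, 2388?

Wednesday

Count forward from the earlier date (March 23, 2388) to the later (May 28, 2391):
Day-of-year of March 23, 2388: 83.
Day-of-year of May 28, 2391: 148.
2388 has 366 days, so 366 − 83 = 283 days remain in 2388.
Full years: 2389: 365; 2390: 365. Sum = 730.
Total: 283 + 730 + 148 = 1161 days.
1161 mod 7 = 6, so 6 days before Tuesday is Wednesday.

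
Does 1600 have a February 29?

Yes

1600 is a leap year (divisible by 400).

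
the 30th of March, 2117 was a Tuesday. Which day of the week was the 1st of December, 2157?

Thursday

From March 30, 2117 to March 30, 2157: 40 years, of which 10 contain a Feb 29 — 30×365 + 10×366 = 14610 days.
March 2157: 31 − 30 = 1 day remains.
Then April (30), May (31), June (30), July (31), August (31), September (30), October (31), November (30): 30 + 31 + 30 + 31 + 31 + 30 + 31 + 30 = 244 days.
December 1, 2157: 1 day.
Residual: 246 days.
Total: 14856 days.
14856 mod 7 = 2, so 2 days after Tuesday is Thursday.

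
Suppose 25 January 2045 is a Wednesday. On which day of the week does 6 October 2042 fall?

Count forward from the earlier date (October 6, 2042) to the later (January 25, 2045):
Day-of-year of October 6, 2042: 279.
Day-of-year of January 25, 2045: 25.
2042 has 365 days, so 365 − 279 = 86 days remain in 2042.
Full years: 2043: 365; 2044: 366. Sum = 731.
Total: 86 + 731 + 25 = 842 days.
842 mod 7 = 2, so 2 days before Wednesday is Monday.

Monday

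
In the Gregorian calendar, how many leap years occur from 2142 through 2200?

Years divisible by 4: 2144, 2148, …, 2200 — 15 in all.
Of these, 2200 is divisible by 100 but not 400, so not leap.
Leap years: 15 − 1 = 14.

14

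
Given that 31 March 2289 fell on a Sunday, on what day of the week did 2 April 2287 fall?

Count forward from the earlier date (April 2, 2287) to the later (March 31, 2289):
April 2287: 30 − 2 = 28 days remain.
Then 22 full months totalling 670 days.
March 1–31, 2289: 31 days.
Total: 28 + 670 + 31 = 729 days.
729 mod 7 = 1, so 1 day before Sunday is Saturday.

Saturday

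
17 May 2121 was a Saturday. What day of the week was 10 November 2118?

Thursday

Count forward from the earlier date (November 10, 2118) to the later (May 17, 2121):
November 10, 2118 → November 10, 2119: 365 days.
November 10, 2119 → November 10, 2120: 366 days (2120 is a leap year).
November 2120: 30 − 10 = 20 days remain.
Then December (31), January (31), February 2121 (28), March (31), April (30): 31 + 31 + 28 + 31 + 30 = 151 days.
May 1–17, 2121: 17 days.
Residual: 188 days.
Total: 919 days.
919 mod 7 = 2, so 2 days before Saturday is Thursday.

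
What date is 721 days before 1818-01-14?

1816-01-24

Count 721 days before January 14, 1818:
January 1816: 31 − 24 = 7 days remain.
Then 23 full months totalling 700 days.
January 1–14, 1818: 14 days.
Total: 7 + 700 + 14 = 721 days.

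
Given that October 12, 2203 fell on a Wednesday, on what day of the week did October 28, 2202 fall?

Count forward from the earlier date (October 28, 2202) to the later (October 12, 2203):
October 2202: 31 − 28 = 3 days remain.
Then 11 full months totalling 334 days.
October 1–12, 2203: 12 days.
Total: 3 + 334 + 12 = 349 days.
349 mod 7 = 6, so 6 days before Wednesday is Thursday.

Thursday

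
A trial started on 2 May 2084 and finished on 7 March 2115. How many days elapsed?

Day-of-year of May 2, 2084: 123.
Day-of-year of March 7, 2115: 66.
2084 has 366 days, so 366 − 123 = 243 days remain in 2084.
Full years 2085–2114: 24 common + 6 leap = 24×365 + 6×366 = 10956 days.
Total: 243 + 10956 + 66 = 11265 days.

11265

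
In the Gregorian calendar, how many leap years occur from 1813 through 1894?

Years divisible by 4: 1816, 1820, …, 1892 — 20 in all.
No century exceptions apply. Count: 20.

20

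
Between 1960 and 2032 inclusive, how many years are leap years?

19

Years divisible by 4: 1960, 1964, …, 2032 — 19 in all.
2000 is divisible by 400, so still leap.
No century exceptions apply. Count: 19.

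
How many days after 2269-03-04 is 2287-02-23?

Day-of-year of March 4, 2269: 63.
Day-of-year of February 23, 2287: 54.
2269 has 365 days, so 365 − 63 = 302 days remain in 2269.
Full years 2270–2286: 13 common + 4 leap = 13×365 + 4×366 = 6209 days.
Total: 302 + 6209 + 54 = 6565 days.

6565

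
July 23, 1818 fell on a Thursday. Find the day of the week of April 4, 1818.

Count forward from the earlier date (April 4, 1818) to the later (July 23, 1818):
April 1818: 30 − 4 = 26 days remain.
Then May (31), June (30): 31 + 30 = 61 days.
July 1–23, 1818: 23 days.
Total: 26 + 61 + 23 = 110 days.
110 mod 7 = 5, so 5 days before Thursday is Saturday.

Saturday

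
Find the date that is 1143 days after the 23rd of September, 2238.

the 9th of November, 2241

Count 1143 days after September 23, 2238:
September 23, 2238 → September 23, 2239: 365 days.
September 23, 2239 → September 23, 2240: 366 days (2240 is a leap year).
September 23, 2240 → September 23, 2241: 365 days.
September 2241: 30 − 23 = 7 days remain.
Then October (31): 31 days.
November 1–9, 2241: 9 days.
Residual: 47 days.
Total: 1143 days.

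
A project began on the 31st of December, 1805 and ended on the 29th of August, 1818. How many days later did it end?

Day-of-year of December 31, 1805: 365.
Day-of-year of August 29, 1818: 241.
1805 has 365 days, so 365 − 365 = 0 days remain in 1805.
Full years 1806–1817: 9 common + 3 leap = 9×365 + 3×366 = 4383 days.
Total: 0 + 4383 + 241 = 4624 days.

4624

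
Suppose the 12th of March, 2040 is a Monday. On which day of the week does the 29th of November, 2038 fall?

Monday

Count forward from the earlier date (November 29, 2038) to the later (March 12, 2040):
November 29, 2038 → November 29, 2039: 365 days.
November 2039: 30 − 29 = 1 day remains.
Then December (31), January (31), February 2040 (29): 31 + 31 + 29 = 91 days.
March 1–12, 2040: 12 days.
Residual: 104 days.
Total: 469 days.
469 is a multiple of 7, so the 29th of November, 2038 falls on the same weekday: Monday.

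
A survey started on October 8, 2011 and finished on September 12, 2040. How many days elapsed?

Day-of-year of October 8, 2011: 281.
Day-of-year of September 12, 2040: 256.
2011 has 365 days, so 365 − 281 = 84 days remain in 2011.
Full years 2012–2039: 21 common + 7 leap = 21×365 + 7×366 = 10227 days.
Total: 84 + 10227 + 256 = 10567 days.

10567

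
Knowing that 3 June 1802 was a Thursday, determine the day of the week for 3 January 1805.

Thursday

Day-of-year of June 3, 1802: 154.
Day-of-year of January 3, 1805: 3.
1802 has 365 days, so 365 − 154 = 211 days remain in 1802.
Full years: 1803: 365; 1804: 366. Sum = 731.
Total: 211 + 731 + 3 = 945 days.
945 is a multiple of 7, so 3 January 1805 falls on the same weekday: Thursday.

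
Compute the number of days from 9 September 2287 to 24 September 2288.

September 2287: 30 − 9 = 21 days remain.
Then 11 full months totalling 336 days.
September 1–24, 2288: 24 days.
Total: 21 + 336 + 24 = 381 days.

381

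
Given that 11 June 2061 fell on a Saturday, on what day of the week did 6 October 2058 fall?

Sunday

Count forward from the earlier date (October 6, 2058) to the later (June 11, 2061):
October 6, 2058 → October 6, 2059: 365 days.
October 6, 2059 → October 6, 2060: 366 days (2060 is a leap year).
October 2060: 31 − 6 = 25 days remain.
Then November (30), December (31), January (31), February 2061 (28), March (31), April (30), May (31): 30 + 31 + 31 + 28 + 31 + 30 + 31 = 212 days.
June 1–11, 2061: 11 days.
Residual: 248 days.
Total: 979 days.
979 mod 7 = 6, so 6 days before Saturday is Sunday.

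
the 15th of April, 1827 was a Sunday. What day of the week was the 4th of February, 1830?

Thursday

April 15, 1827 → April 15, 1828: 366 days (1828 is a leap year).
April 15, 1828 → April 15, 1829: 365 days.
April 1829: 30 − 15 = 15 days remain.
Then 9 full months totalling 276 days.
February 1–4, 1830: 4 days (1830 is not a leap year).
Residual: 295 days.
Total: 1026 days.
1026 mod 7 = 4, so 4 days after Sunday is Thursday.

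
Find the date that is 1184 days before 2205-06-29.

2202-04-02

Count 1184 days before June 29, 2205:
Day-of-year of April 2, 2202: 92.
Day-of-year of June 29, 2205: 180.
2202 has 365 days, so 365 − 92 = 273 days remain in 2202.
Full years: 2203: 365; 2204: 366. Sum = 731.
Total: 273 + 731 + 180 = 1184 days.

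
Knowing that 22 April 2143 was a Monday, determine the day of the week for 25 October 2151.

Monday

Day-of-year of April 22, 2143: 112.
Day-of-year of October 25, 2151: 298.
2143 has 365 days, so 365 − 112 = 253 days remain in 2143.
Full years 2144–2150: 5 common + 2 leap = 5×365 + 2×366 = 2557 days.
Total: 253 + 2557 + 298 = 3108 days.
3108 is a multiple of 7, so 25 October 2151 falls on the same weekday: Monday.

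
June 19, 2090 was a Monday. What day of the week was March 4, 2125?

Sunday

From June 19, 2090 to June 19, 2124: 34 years, of which 8 contain a Feb 29 — 26×365 + 8×366 = 12418 days.
(2100 is not a leap year (divisible by 100 but not 400).)
June 2124: 30 − 19 = 11 days remain.
Then July (31), August (31), September (30), October (31), November (30), December (31), January (31), February 2125 (28): 31 + 31 + 30 + 31 + 30 + 31 + 31 + 28 = 243 days.
March 1–4, 2125: 4 days.
Residual: 258 days.
Total: 12676 days.
12676 mod 7 = 6, so 6 days after Monday is Sunday.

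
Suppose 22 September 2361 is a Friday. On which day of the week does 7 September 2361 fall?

Thursday

Count forward from the earlier date (September 7, 2361) to the later (September 22, 2361):
Within September 2361: 22 − 7 = 15 days.
15 mod 7 = 1, so 1 day before Friday is Thursday.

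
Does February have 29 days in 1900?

1900 is not a leap year (divisible by 100 but not 400).

No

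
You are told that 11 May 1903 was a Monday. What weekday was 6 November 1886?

Count forward from the earlier date (November 6, 1886) to the later (May 11, 1903):
Day-of-year of November 6, 1886: 310.
Day-of-year of May 11, 1903: 131.
1886 has 365 days, so 365 − 310 = 55 days remain in 1886.
Full years 1887–1902: 13 common + 3 leap = 13×365 + 3×366 = 5843 days.
Total: 55 + 5843 + 131 = 6029 days.
6029 mod 7 = 2, so 2 days before Monday is Saturday.

Saturday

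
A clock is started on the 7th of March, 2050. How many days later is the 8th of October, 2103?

Day-of-year of March 7, 2050: 66.
Day-of-year of October 8, 2103: 281.
2050 has 365 days, so 365 − 66 = 299 days remain in 2050.
Full years 2051–2102: 40 common + 12 leap = 40×365 + 12×366 = 18992 days.
Total: 299 + 18992 + 281 = 19572 days.

19572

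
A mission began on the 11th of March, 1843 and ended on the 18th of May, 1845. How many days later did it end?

Day-of-year of March 11, 1843: 70.
Day-of-year of May 18, 1845: 138.
1843 has 365 days, so 365 − 70 = 295 days remain in 1843.
Full years: 1844: 366. Sum = 366.
Total: 295 + 366 + 138 = 799 days.

799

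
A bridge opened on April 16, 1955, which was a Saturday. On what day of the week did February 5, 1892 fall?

Friday

Count forward from the earlier date (February 5, 1892) to the later (April 16, 1955):
From February 5, 1892 to February 5, 1955: 63 years, of which 15 contain a Feb 29 — 48×365 + 15×366 = 23010 days.
(1900 is not a leap year (divisible by 100 but not 400).)
February 1955: 28 − 5 = 23 days remain (1955 is not a leap year, so February has 28 days).
Then March (31): 31 days.
April 1–16, 1955: 16 days.
Residual: 70 days.
Total: 23080 days.
23080 mod 7 = 1, so 1 day before Saturday is Friday.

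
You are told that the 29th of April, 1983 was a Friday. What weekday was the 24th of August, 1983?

Wednesday

April 1983: 30 − 29 = 1 day remains.
Then May (31), June (30), July (31): 31 + 30 + 31 = 92 days.
August 1–24, 1983: 24 days.
Total: 1 + 92 + 24 = 117 days.
117 mod 7 = 5, so 5 days after Friday is Wednesday.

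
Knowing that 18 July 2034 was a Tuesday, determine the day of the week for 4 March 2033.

Friday

Count forward from the earlier date (March 4, 2033) to the later (July 18, 2034):
Day-of-year of March 4, 2033: 63.
Day-of-year of July 18, 2034: 199.
2033 has 365 days, so 365 − 63 = 302 days remain in 2033.
Total: 302 + 199 = 501 days.
501 mod 7 = 4, so 4 days before Tuesday is Friday.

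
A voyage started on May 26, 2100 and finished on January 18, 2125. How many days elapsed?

From May 26, 2100 to May 26, 2124: 24 years, of which 6 contain a Feb 29 — 18×365 + 6×366 = 8766 days.
May 2124: 31 − 26 = 5 days remain.
Then June (30), July (31), August (31), September (30), October (31), November (30), December (31): 30 + 31 + 31 + 30 + 31 + 30 + 31 = 214 days.
January 1–18, 2125: 18 days.
Residual: 237 days.
Total: 9003 days.

9003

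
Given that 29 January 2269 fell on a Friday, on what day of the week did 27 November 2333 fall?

Monday

Day-of-year of January 29, 2269: 29.
Day-of-year of November 27, 2333: 331.
2269 has 365 days, so 365 − 29 = 336 days remain in 2269.
Full years 2270–2332: 48 common + 15 leap = 48×365 + 15×366 = 23010 days.
Total: 336 + 23010 + 331 = 23677 days.
23677 mod 7 = 3, so 3 days after Friday is Monday.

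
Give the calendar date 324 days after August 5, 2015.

June 24, 2016

Count 324 days after August 5, 2015:
August 2015: 31 − 5 = 26 days remain.
Then 9 full months totalling 274 days.
June 1–24, 2016: 24 days.
Residual: 324 days.
Total: 324 days.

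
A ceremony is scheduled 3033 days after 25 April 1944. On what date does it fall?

14 August 1952

Count 3033 days after April 25, 1944:
From April 25, 1944 to April 25, 1952: 8 years, of which 2 contain a Feb 29 — 6×365 + 2×366 = 2922 days.
April 1952: 30 − 25 = 5 days remain.
Then May (31), June (30), July (31): 31 + 30 + 31 = 92 days.
August 1–14, 1952: 14 days.
Residual: 111 days.
Total: 3033 days.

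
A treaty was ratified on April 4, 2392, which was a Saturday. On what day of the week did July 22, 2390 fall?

Count forward from the earlier date (July 22, 2390) to the later (April 4, 2392):
Day-of-year of July 22, 2390: 203.
Day-of-year of April 4, 2392: 95.
2390 has 365 days, so 365 − 203 = 162 days remain in 2390.
Full years: 2391: 365. Sum = 365.
Total: 162 + 365 + 95 = 622 days.
622 mod 7 = 6, so 6 days before Saturday is Sunday.

Sunday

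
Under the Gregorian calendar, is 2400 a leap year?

Yes

2400 is a leap year (divisible by 400).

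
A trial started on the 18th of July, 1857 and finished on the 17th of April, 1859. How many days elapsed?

July 18, 1857 → July 18, 1858: 365 days.
July 1858: 31 − 18 = 13 days remain.
Then August (31), September (30), October (31), November (30), December (31), January (31), February 1859 (28), March (31): 31 + 30 + 31 + 30 + 31 + 31 + 28 + 31 = 243 days.
April 1–17, 1859: 17 days.
Residual: 273 days.
Total: 638 days.

638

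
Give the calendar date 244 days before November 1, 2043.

March 2, 2043

Count 244 days before November 1, 2043:
March 2043: 31 − 2 = 29 days remain.
Then April (30), May (31), June (30), July (31), August (31), September (30), October (31): 30 + 31 + 30 + 31 + 31 + 30 + 31 = 214 days.
November 1, 2043: 1 day.
Total: 29 + 214 + 1 = 244 days.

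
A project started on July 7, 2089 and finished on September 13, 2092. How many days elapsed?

July 7, 2089 → July 7, 2090: 365 days.
July 7, 2090 → July 7, 2091: 365 days.
July 7, 2091 → July 7, 2092: 366 days (2092 is a leap year).
July 2092: 31 − 7 = 24 days remain.
Then August (31): 31 days.
September 1–13, 2092: 13 days.
Residual: 68 days.
Total: 1164 days.

1164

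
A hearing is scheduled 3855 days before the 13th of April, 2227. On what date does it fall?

the 22nd of September, 2216

Count 3855 days before April 13, 2227:
Day-of-year of September 22, 2216: 266.
Day-of-year of April 13, 2227: 103.
2216 has 366 days, so 366 − 266 = 100 days remain in 2216.
Full years 2217–2226: 8 common + 2 leap = 8×365 + 2×366 = 3652 days.
Total: 100 + 3652 + 103 = 3855 days.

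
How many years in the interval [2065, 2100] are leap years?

8

Years divisible by 4 in [2065, 2100]: 2068, 2072, 2076, 2080, 2084, 2088, 2092, 2096, 2100.
Of these, 2100 is divisible by 100 but not 400, so not leap.
Leap years: 9 − 1 = 8.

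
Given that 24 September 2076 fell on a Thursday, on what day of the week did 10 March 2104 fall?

From September 24, 2076 to September 24, 2103: 27 years, of which 5 contain a Feb 29 — 22×365 + 5×366 = 9860 days.
(2100 is not a leap year (divisible by 100 but not 400).)
September 2103: 30 − 24 = 6 days remain.
Then October (31), November (30), December (31), January (31), February 2104 (29): 31 + 30 + 31 + 31 + 29 = 152 days.
March 1–10, 2104: 10 days.
Residual: 168 days.
Total: 10028 days.
10028 mod 7 = 4, so 4 days after Thursday is Monday.

Monday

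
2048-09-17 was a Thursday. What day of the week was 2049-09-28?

Day-of-year of September 17, 2048: 261.
Day-of-year of September 28, 2049: 271.
2048 has 366 days, so 366 − 261 = 105 days remain in 2048.
Total: 105 + 271 = 376 days.
376 mod 7 = 5, so 5 days after Thursday is Tuesday.

Tuesday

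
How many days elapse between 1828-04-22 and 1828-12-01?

223

April 1828: 30 − 22 = 8 days remain.
Then May (31), June (30), July (31), August (31), September (30), October (31), November (30): 31 + 30 + 31 + 31 + 30 + 31 + 30 = 214 days.
December 1, 1828: 1 day.
Total: 8 + 214 + 1 = 223 days.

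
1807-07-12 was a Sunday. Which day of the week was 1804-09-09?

Sunday

Count forward from the earlier date (September 9, 1804) to the later (July 12, 1807):
Day-of-year of September 9, 1804: 253.
Day-of-year of July 12, 1807: 193.
1804 has 366 days, so 366 − 253 = 113 days remain in 1804.
Full years: 1805: 365; 1806: 365. Sum = 730.
Total: 113 + 730 + 193 = 1036 days.
1036 is a multiple of 7, so 1804-09-09 falls on the same weekday: Sunday.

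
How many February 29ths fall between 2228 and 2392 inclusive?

41

Years divisible by 4: 2228, 2232, …, 2392 — 42 in all.
Of these, 2300 is divisible by 100 but not 400, so not leap.
Leap years: 42 − 1 = 41.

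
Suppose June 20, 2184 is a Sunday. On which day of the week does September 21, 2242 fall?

Day-of-year of June 20, 2184: 172.
Day-of-year of September 21, 2242: 264.
2184 has 366 days, so 366 − 172 = 194 days remain in 2184.
Full years 2185–2241: 44 common + 13 leap = 44×365 + 13×366 = 20818 days.
Total: 194 + 20818 + 264 = 21276 days.
21276 mod 7 = 3, so 3 days after Sunday is Wednesday.

Wednesday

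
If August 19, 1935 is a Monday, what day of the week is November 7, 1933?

Tuesday

Count forward from the earlier date (November 7, 1933) to the later (August 19, 1935):
November 7, 1933 → November 7, 1934: 365 days.
November 1934: 30 − 7 = 23 days remain.
Then December (31), January (31), February 1935 (28), March (31), April (30), May (31), June (30), July (31): 31 + 31 + 28 + 31 + 30 + 31 + 30 + 31 = 243 days.
August 1–19, 1935: 19 days.
Residual: 285 days.
Total: 650 days.
650 mod 7 = 6, so 6 days before Monday is Tuesday.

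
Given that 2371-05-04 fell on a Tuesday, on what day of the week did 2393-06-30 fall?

Day-of-year of May 4, 2371: 124.
Day-of-year of June 30, 2393: 181.
2371 has 365 days, so 365 − 124 = 241 days remain in 2371.
Full years 2372–2392: 15 common + 6 leap = 15×365 + 6×366 = 7671 days.
Total: 241 + 7671 + 181 = 8093 days.
8093 mod 7 = 1, so 1 day after Tuesday is Wednesday.

Wednesday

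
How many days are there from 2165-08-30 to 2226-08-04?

22253

From August 30, 2165 to August 30, 2225: 60 years, of which 14 contain a Feb 29 — 46×365 + 14×366 = 21914 days.
(2200 is not a leap year (divisible by 100 but not 400).)
August 2225: 31 − 30 = 1 day remains.
Then 11 full months totalling 334 days.
August 1–4, 2226: 4 days.
Residual: 339 days.
Total: 22253 days.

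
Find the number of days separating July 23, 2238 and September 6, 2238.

July 2238: 31 − 23 = 8 days remain.
Then August (31): 31 days.
September 1–6, 2238: 6 days.
Total: 8 + 31 + 6 = 45 days.

45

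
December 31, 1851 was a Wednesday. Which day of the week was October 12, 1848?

Count forward from the earlier date (October 12, 1848) to the later (December 31, 1851):
October 12, 1848 → October 12, 1849: 365 days.
October 12, 1849 → October 12, 1850: 365 days.
October 12, 1850 → October 12, 1851: 365 days.
October 1851: 31 − 12 = 19 days remain.
Then November (30): 30 days.
December 1–31, 1851: 31 days.
Residual: 80 days.
Total: 1175 days.
1175 mod 7 = 6, so 6 days before Wednesday is Thursday.

Thursday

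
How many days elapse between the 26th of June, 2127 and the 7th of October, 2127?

June 2127: 30 − 26 = 4 days remain.
Then July (31), August (31), September (30): 31 + 31 + 30 = 92 days.
October 1–7, 2127: 7 days.
Total: 4 + 92 + 7 = 103 days.

103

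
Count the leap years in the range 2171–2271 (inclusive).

Years divisible by 4: 2172, 2176, …, 2268 — 25 in all.
Of these, 2200 is divisible by 100 but not 400, so not leap.
Leap years: 25 − 1 = 24.

24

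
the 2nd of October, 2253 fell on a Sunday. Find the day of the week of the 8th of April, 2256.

Tuesday

October 2, 2253 → October 2, 2254: 365 days.
October 2, 2254 → October 2, 2255: 365 days.
October 2255: 31 − 2 = 29 days remain.
Then November (30), December (31), January (31), February 2256 (29), March (31): 30 + 31 + 31 + 29 + 31 = 152 days.
April 1–8, 2256: 8 days.
Residual: 189 days.
Total: 919 days.
919 mod 7 = 2, so 2 days after Sunday is Tuesday.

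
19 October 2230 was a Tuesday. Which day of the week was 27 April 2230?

Tuesday

Count forward from the earlier date (April 27, 2230) to the later (October 19, 2230):
April 2230: 30 − 27 = 3 days remain.
Then May (31), June (30), July (31), August (31), September (30): 31 + 30 + 31 + 31 + 30 = 153 days.
October 1–19, 2230: 19 days.
Total: 3 + 153 + 19 = 175 days.
175 is a multiple of 7, so 27 April 2230 falls on the same weekday: Tuesday.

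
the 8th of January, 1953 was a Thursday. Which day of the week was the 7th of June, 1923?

Thursday

Count forward from the earlier date (June 7, 1923) to the later (January 8, 1953):
From June 7, 1923 to June 7, 1952: 29 years, of which 8 contain a Feb 29 — 21×365 + 8×366 = 10593 days.
June 1952: 30 − 7 = 23 days remain.
Then July (31), August (31), September (30), October (31), November (30), December (31): 31 + 31 + 30 + 31 + 30 + 31 = 184 days.
January 1–8, 1953: 8 days.
Residual: 215 days.
Total: 10808 days.
10808 is a multiple of 7, so the 7th of June, 1923 falls on the same weekday: Thursday.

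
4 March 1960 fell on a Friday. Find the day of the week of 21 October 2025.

Tuesday

From March 4, 1960 to March 4, 2025: 65 years, of which 16 contain a Feb 29 — 49×365 + 16×366 = 23741 days.
(2000 is a leap year (divisible by 400).)
March 2025: 31 − 4 = 27 days remain.
Then April (30), May (31), June (30), July (31), August (31), September (30): 30 + 31 + 30 + 31 + 31 + 30 = 183 days.
October 1–21, 2025: 21 days.
Residual: 231 days.
Total: 23972 days.
23972 mod 7 = 4, so 4 days after Friday is Tuesday.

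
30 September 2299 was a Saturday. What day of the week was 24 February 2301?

Sunday

September 2299: 30 − 30 = 0 days remain.
Then 16 full months totalling 488 days.
February 1–24, 2301: 24 days (2301 is not a leap year).
Total: 0 + 488 + 24 = 512 days.
512 mod 7 = 1, so 1 day after Saturday is Sunday.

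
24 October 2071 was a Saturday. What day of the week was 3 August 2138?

Day-of-year of October 24, 2071: 297.
Day-of-year of August 3, 2138: 215.
2071 has 365 days, so 365 − 297 = 68 days remain in 2071.
Full years 2072–2137: 50 common + 16 leap = 50×365 + 16×366 = 24106 days.
Total: 68 + 24106 + 215 = 24389 days.
24389 mod 7 = 1, so 1 day after Saturday is Sunday.

Sunday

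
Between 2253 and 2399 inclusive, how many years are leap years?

Years divisible by 4: 2256, 2260, …, 2396 — 36 in all.
Of these, 2300 is divisible by 100 but not 400, so not leap.
Leap years: 36 − 1 = 35.

35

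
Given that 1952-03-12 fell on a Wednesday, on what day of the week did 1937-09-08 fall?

Count forward from the earlier date (September 8, 1937) to the later (March 12, 1952):
From September 8, 1937 to September 8, 1951: 14 years, of which 3 contain a Feb 29 — 11×365 + 3×366 = 5113 days.
September 1951: 30 − 8 = 22 days remain.
Then October (31), November (30), December (31), January (31), February 1952 (29): 31 + 30 + 31 + 31 + 29 = 152 days.
March 1–12, 1952: 12 days.
Residual: 186 days.
Total: 5299 days.
5299 is a multiple of 7, so 1937-09-08 falls on the same weekday: Wednesday.

Wednesday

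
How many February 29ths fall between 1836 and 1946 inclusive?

27

Years divisible by 4: 1836, 1840, …, 1944 — 28 in all.
Of these, 1900 is divisible by 100 but not 400, so not leap.
Leap years: 28 − 1 = 27.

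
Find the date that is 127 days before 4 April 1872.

29 November 1871

Count 127 days before April 4, 1872:
November 1871: 30 − 29 = 1 day remains.
Then December (31), January (31), February 1872 (29), March (31): 31 + 31 + 29 + 31 = 122 days.
April 1–4, 1872: 4 days.
Residual: 127 days.
Total: 127 days.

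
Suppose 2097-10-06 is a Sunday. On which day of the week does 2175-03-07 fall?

From October 6, 2097 to October 6, 2174: 77 years, of which 18 contain a Feb 29 — 59×365 + 18×366 = 28123 days.
(2100 is not a leap year (divisible by 100 but not 400).)
October 2174: 31 − 6 = 25 days remain.
Then November (30), December (31), January (31), February 2175 (28): 30 + 31 + 31 + 28 = 120 days.
March 1–7, 2175: 7 days.
Residual: 152 days.
Total: 28275 days.
28275 mod 7 = 2, so 2 days after Sunday is Tuesday.

Tuesday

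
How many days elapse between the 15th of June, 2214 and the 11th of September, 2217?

1184

Day-of-year of June 15, 2214: 166.
Day-of-year of September 11, 2217: 254.
2214 has 365 days, so 365 − 166 = 199 days remain in 2214.
Full years: 2215: 365; 2216: 366. Sum = 731.
Total: 199 + 731 + 254 = 1184 days.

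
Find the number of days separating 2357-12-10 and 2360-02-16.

December 10, 2357 → December 10, 2358: 365 days.
December 10, 2358 → December 10, 2359: 365 days.
December 2359: 31 − 10 = 21 days remain.
Then January (31): 31 days.
February 1–16, 2360: 16 days (2360 is a leap year).
Residual: 68 days.
Total: 798 days.

798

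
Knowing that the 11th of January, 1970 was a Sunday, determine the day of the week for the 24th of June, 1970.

January 1970: 31 − 11 = 20 days remain.
Then February 1970 (28), March (31), April (30), May (31): 28 + 31 + 30 + 31 = 120 days.
June 1–24, 1970: 24 days.
Total: 20 + 120 + 24 = 164 days.
164 mod 7 = 3, so 3 days after Sunday is Wednesday.

Wednesday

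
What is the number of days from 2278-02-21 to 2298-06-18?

Day-of-year of February 21, 2278: 52.
Day-of-year of June 18, 2298: 169.
2278 has 365 days, so 365 − 52 = 313 days remain in 2278.
Full years 2279–2297: 14 common + 5 leap = 14×365 + 5×366 = 6940 days.
Total: 313 + 6940 + 169 = 7422 days.

7422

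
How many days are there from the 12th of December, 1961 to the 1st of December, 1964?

Day-of-year of December 12, 1961: 346.
Day-of-year of December 1, 1964: 336.
1961 has 365 days, so 365 − 346 = 19 days remain in 1961.
Full years: 1962: 365; 1963: 365. Sum = 730.
Total: 19 + 730 + 336 = 1085 days.

1085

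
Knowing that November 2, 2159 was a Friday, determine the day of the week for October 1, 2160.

Wednesday

November 2159: 30 − 2 = 28 days remain.
Then 10 full months totalling 305 days.
October 1, 2160: 1 day.
Residual: 334 days.
Total: 334 days.
334 mod 7 = 5, so 5 days after Friday is Wednesday.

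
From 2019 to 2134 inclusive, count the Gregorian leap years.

Years divisible by 4: 2020, 2024, …, 2132 — 29 in all.
Of these, 2100 is divisible by 100 but not 400, so not leap.
Leap years: 29 − 1 = 28.

28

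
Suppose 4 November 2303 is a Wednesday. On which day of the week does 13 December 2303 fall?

November 2303: 30 − 4 = 26 days remain.
December 1–13, 2303: 13 days.
Total: 26 + 13 = 39 days.
39 mod 7 = 4, so 4 days after Wednesday is Sunday.

Sunday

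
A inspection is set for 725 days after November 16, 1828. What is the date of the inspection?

November 11, 1830

Count 725 days after November 16, 1828:
Day-of-year of November 16, 1828: 321.
Day-of-year of November 11, 1830: 315.
1828 has 366 days, so 366 − 321 = 45 days remain in 1828.
Full years: 1829: 365. Sum = 365.
Total: 45 + 365 + 315 = 725 days.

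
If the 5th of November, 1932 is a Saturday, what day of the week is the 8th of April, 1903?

Wednesday

Count forward from the earlier date (April 8, 1903) to the later (November 5, 1932):
From April 8, 1903 to April 8, 1932: 29 years, of which 8 contain a Feb 29 — 21×365 + 8×366 = 10593 days.
April 1932: 30 − 8 = 22 days remain.
Then May (31), June (30), July (31), August (31), September (30), October (31): 31 + 30 + 31 + 31 + 30 + 31 = 184 days.
November 1–5, 1932: 5 days.
Residual: 211 days.
Total: 10804 days.
10804 mod 7 = 3, so 3 days before Saturday is Wednesday.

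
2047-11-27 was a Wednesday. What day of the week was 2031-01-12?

Count forward from the earlier date (January 12, 2031) to the later (November 27, 2047):
Day-of-year of January 12, 2031: 12.
Day-of-year of November 27, 2047: 331.
2031 has 365 days, so 365 − 12 = 353 days remain in 2031.
Full years 2032–2046: 11 common + 4 leap = 11×365 + 4×366 = 5479 days.
Total: 353 + 5479 + 331 = 6163 days.
6163 mod 7 = 3, so 3 days before Wednesday is Sunday.

Sunday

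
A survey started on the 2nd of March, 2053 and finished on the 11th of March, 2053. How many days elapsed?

9

Within March 2053: 11 − 2 = 9 days.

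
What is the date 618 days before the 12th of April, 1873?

the 3rd of August, 1871

Count 618 days before April 12, 1873:
August 1871: 31 − 3 = 28 days remain.
Then 19 full months totalling 578 days.
April 1–12, 1873: 12 days.
Total: 28 + 578 + 12 = 618 days.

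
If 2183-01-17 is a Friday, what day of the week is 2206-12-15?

Day-of-year of January 17, 2183: 17.
Day-of-year of December 15, 2206: 349.
2183 has 365 days, so 365 − 17 = 348 days remain in 2183.
Full years 2184–2205: 17 common + 5 leap = 17×365 + 5×366 = 8035 days.
Total: 348 + 8035 + 349 = 8732 days.
8732 mod 7 = 3, so 3 days after Friday is Monday.

Monday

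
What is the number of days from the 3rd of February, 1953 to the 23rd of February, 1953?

Within February 1953: 23 − 3 = 20 days.

20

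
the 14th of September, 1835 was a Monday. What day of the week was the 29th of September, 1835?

Tuesday

Within September 1835: 29 − 14 = 15 days.
15 mod 7 = 1, so 1 day after Monday is Tuesday.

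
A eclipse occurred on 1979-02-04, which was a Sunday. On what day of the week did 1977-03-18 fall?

Friday

Count forward from the earlier date (March 18, 1977) to the later (February 4, 1979):
March 1977: 31 − 18 = 13 days remain.
Then 22 full months totalling 671 days.
February 1–4, 1979: 4 days (1979 is not a leap year).
Total: 13 + 671 + 4 = 688 days.
688 mod 7 = 2, so 2 days before Sunday is Friday.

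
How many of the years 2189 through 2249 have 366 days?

14

Years divisible by 4: 2192, 2196, …, 2248 — 15 in all.
Of these, 2200 is divisible by 100 but not 400, so not leap.
Leap years: 15 − 1 = 14.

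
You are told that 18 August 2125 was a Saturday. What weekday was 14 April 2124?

Friday

Count forward from the earlier date (April 14, 2124) to the later (August 18, 2125):
April 14, 2124 → April 14, 2125: 365 days.
April 2125: 30 − 14 = 16 days remain.
Then May (31), June (30), July (31): 31 + 30 + 31 = 92 days.
August 1–18, 2125: 18 days.
Residual: 126 days.
Total: 491 days.
491 mod 7 = 1, so 1 day before Saturday is Friday.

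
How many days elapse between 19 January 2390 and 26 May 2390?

January 2390: 31 − 19 = 12 days remain.
Then February 2390 (28), March (31), April (30): 28 + 31 + 30 = 89 days.
May 1–26, 2390: 26 days.
Total: 12 + 89 + 26 = 127 days.

127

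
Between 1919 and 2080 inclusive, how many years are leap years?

Years divisible by 4: 1920, 1924, …, 2080 — 41 in all.
2000 is divisible by 400, so still leap.
No century exceptions apply. Count: 41.

41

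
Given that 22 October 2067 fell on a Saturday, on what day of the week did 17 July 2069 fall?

Wednesday

October 22, 2067 → October 22, 2068: 366 days (2068 is a leap year).
October 2068: 31 − 22 = 9 days remain.
Then November (30), December (31), January (31), February 2069 (28), March (31), April (30), May (31), June (30): 30 + 31 + 31 + 28 + 31 + 30 + 31 + 30 = 242 days.
July 1–17, 2069: 17 days.
Residual: 268 days.
Total: 634 days.
634 mod 7 = 4, so 4 days after Saturday is Wednesday.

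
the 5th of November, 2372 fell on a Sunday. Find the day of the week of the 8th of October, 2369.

Count forward from the earlier date (October 8, 2369) to the later (November 5, 2372):
Day-of-year of October 8, 2369: 281.
Day-of-year of November 5, 2372: 310.
2369 has 365 days, so 365 − 281 = 84 days remain in 2369.
Full years: 2370: 365; 2371: 365. Sum = 730.
Total: 84 + 730 + 310 = 1124 days.
1124 mod 7 = 4, so 4 days before Sunday is Wednesday.

Wednesday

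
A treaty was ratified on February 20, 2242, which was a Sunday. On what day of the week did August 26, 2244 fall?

Monday

February 20, 2242 → February 20, 2243: 365 days.
February 20, 2243 → February 20, 2244: 365 days.
February 2244: 29 − 20 = 9 days remain (2244 is a leap year, so February has 29 days).
Then March (31), April (30), May (31), June (30), July (31): 31 + 30 + 31 + 30 + 31 = 153 days.
August 1–26, 2244: 26 days.
Residual: 188 days.
Total: 918 days.
918 mod 7 = 1, so 1 day after Sunday is Monday.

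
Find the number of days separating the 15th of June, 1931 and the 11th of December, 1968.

13694

From June 15, 1931 to June 15, 1968: 37 years, of which 10 contain a Feb 29 — 27×365 + 10×366 = 13515 days.
June 1968: 30 − 15 = 15 days remain.
Then July (31), August (31), September (30), October (31), November (30): 31 + 31 + 30 + 31 + 30 = 153 days.
December 1–11, 1968: 11 days.
Residual: 179 days.
Total: 13694 days.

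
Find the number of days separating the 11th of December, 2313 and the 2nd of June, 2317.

December 11, 2313 → December 11, 2314: 365 days.
December 11, 2314 → December 11, 2315: 365 days.
December 11, 2315 → December 11, 2316: 366 days (2316 is a leap year).
December 2316: 31 − 11 = 20 days remain.
Then January (31), February 2317 (28), March (31), April (30), May (31): 31 + 28 + 31 + 30 + 31 = 151 days.
June 1–2, 2317: 2 days.
Residual: 173 days.
Total: 1269 days.

1269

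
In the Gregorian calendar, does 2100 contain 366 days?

2100 is not a leap year (divisible by 100 but not 400).

No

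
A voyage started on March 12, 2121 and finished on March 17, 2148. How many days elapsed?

Day-of-year of March 12, 2121: 71.
Day-of-year of March 17, 2148: 77.
2121 has 365 days, so 365 − 71 = 294 days remain in 2121.
Full years 2122–2147: 20 common + 6 leap = 20×365 + 6×366 = 9496 days.
Total: 294 + 9496 + 77 = 9867 days.

9867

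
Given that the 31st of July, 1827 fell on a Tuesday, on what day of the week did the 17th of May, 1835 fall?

From July 31, 1827 to July 31, 1834: 7 years, of which 2 contain a Feb 29 — 5×365 + 2×366 = 2557 days.
July 1834: 31 − 31 = 0 days remain.
Then 9 full months totalling 273 days.
May 1–17, 1835: 17 days.
Residual: 290 days.
Total: 2847 days.
2847 mod 7 = 5, so 5 days after Tuesday is Sunday.

Sunday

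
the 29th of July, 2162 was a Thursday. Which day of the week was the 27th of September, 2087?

Count forward from the earlier date (September 27, 2087) to the later (July 29, 2162):
Day-of-year of September 27, 2087: 270.
Day-of-year of July 29, 2162: 210.
2087 has 365 days, so 365 − 270 = 95 days remain in 2087.
Full years 2088–2161: 56 common + 18 leap = 56×365 + 18×366 = 27028 days.
Total: 95 + 27028 + 210 = 27333 days.
27333 mod 7 = 5, so 5 days before Thursday is Saturday.

Saturday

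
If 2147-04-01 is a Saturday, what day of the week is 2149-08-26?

Tuesday

April 1, 2147 → April 1, 2148: 366 days (2148 is a leap year).
April 1, 2148 → April 1, 2149: 365 days.
April 2149: 30 − 1 = 29 days remain.
Then May (31), June (30), July (31): 31 + 30 + 31 = 92 days.
August 1–26, 2149: 26 days.
Residual: 147 days.
Total: 878 days.
878 mod 7 = 3, so 3 days after Saturday is Tuesday.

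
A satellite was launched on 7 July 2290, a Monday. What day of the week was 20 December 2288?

Thursday

Count forward from the earlier date (December 20, 2288) to the later (July 7, 2290):
Day-of-year of December 20, 2288: 355.
Day-of-year of July 7, 2290: 188.
2288 has 366 days, so 366 − 355 = 11 days remain in 2288.
Full years: 2289: 365. Sum = 365.
Total: 11 + 365 + 188 = 564 days.
564 mod 7 = 4, so 4 days before Monday is Thursday.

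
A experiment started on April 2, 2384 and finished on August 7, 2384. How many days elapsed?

127

April 2384: 30 − 2 = 28 days remain.
Then May (31), June (30), July (31): 31 + 30 + 31 = 92 days.
August 1–7, 2384: 7 days.
Total: 28 + 92 + 7 = 127 days.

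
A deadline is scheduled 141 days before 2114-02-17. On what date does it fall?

2113-09-29

Count 141 days before February 17, 2114:
Day-of-year of September 29, 2113: 272.
Day-of-year of February 17, 2114: 48.
2113 has 365 days, so 365 − 272 = 93 days remain in 2113.
Total: 93 + 48 = 141 days.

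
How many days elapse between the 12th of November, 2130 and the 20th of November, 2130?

8

Within November 2130: 20 − 12 = 8 days.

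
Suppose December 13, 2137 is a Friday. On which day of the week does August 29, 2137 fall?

Count forward from the earlier date (August 29, 2137) to the later (December 13, 2137):
August 2137: 31 − 29 = 2 days remain.
Then September (30), October (31), November (30): 30 + 31 + 30 = 91 days.
December 1–13, 2137: 13 days.
Total: 2 + 91 + 13 = 106 days.
106 mod 7 = 1, so 1 day before Friday is Thursday.

Thursday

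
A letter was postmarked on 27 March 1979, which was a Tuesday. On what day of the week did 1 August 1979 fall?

Wednesday

March 1979: 31 − 27 = 4 days remain.
Then April (30), May (31), June (30), July (31): 30 + 31 + 30 + 31 = 122 days.
August 1, 1979: 1 day.
Total: 4 + 122 + 1 = 127 days.
127 mod 7 = 1, so 1 day after Tuesday is Wednesday.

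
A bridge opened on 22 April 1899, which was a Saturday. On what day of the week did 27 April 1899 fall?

Within April 1899: 27 − 22 = 5 days.
5 mod 7 = 5, so 5 days after Saturday is Thursday.

Thursday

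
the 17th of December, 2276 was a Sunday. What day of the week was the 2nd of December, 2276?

Count forward from the earlier date (December 2, 2276) to the later (December 17, 2276):
Within December 2276: 17 − 2 = 15 days.
15 mod 7 = 1, so 1 day before Sunday is Saturday.

Saturday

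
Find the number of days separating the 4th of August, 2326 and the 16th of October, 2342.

From August 4, 2326 to August 4, 2342: 16 years, of which 4 contain a Feb 29 — 12×365 + 4×366 = 5844 days.
August 2342: 31 − 4 = 27 days remain.
Then September (30): 30 days.
October 1–16, 2342: 16 days.
Residual: 73 days.
Total: 5917 days.

5917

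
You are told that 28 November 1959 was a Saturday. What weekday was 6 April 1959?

Count forward from the earlier date (April 6, 1959) to the later (November 28, 1959):
April 1959: 30 − 6 = 24 days remain.
Then May (31), June (30), July (31), August (31), September (30), October (31): 31 + 30 + 31 + 31 + 30 + 31 = 184 days.
November 1–28, 1959: 28 days.
Total: 24 + 184 + 28 = 236 days.
236 mod 7 = 5, so 5 days before Saturday is Monday.

Monday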